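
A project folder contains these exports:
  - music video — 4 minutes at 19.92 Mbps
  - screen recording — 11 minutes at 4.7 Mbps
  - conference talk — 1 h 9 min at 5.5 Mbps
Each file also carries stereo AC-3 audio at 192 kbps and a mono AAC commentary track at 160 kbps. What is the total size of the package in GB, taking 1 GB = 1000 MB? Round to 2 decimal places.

Audio total: 192 + 160 = 352 kbps = 0.352 Mbps.
music video: 20.272 Mbps × 240 s = 4865.3 Mb
screen recording: 5.052 Mbps × 660 s = 3334.3 Mb
conference talk: 5.852 Mbps × 4140 s = 24227.3 Mb
Total: 32426.9 Mb = 4053.4 MB.
= 4.053 GB.

4.05 GB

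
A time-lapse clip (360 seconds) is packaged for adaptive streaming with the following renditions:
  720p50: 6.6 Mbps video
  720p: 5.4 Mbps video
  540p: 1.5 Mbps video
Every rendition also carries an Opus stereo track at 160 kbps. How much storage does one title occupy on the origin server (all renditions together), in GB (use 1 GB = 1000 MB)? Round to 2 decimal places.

Audio: 160 kbps = 0.160 Mbps.
Sum of rendition bitrates: (6.6+0.160) + (5.4+0.160) + (1.5+0.160) = 13.980 Mbps.
× 360 s = 5,033 Mb = 629.1 MB = 0.6291 GB.

0.63 GB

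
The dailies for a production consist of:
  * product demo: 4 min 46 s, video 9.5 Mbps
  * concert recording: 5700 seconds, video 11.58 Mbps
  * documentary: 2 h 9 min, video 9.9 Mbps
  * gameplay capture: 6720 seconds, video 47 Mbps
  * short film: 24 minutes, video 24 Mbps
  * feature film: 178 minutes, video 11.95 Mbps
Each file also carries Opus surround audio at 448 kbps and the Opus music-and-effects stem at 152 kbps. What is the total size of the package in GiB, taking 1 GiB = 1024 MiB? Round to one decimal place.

Audio total: 448 + 152 = 600 kbps = 0.600 Mbps.
product demo: 10.100 Mbps × 286 s = 2888.6 Mb
concert recording: 12.180 Mbps × 5700 s = 69426.0 Mb
documentary: 10.500 Mbps × 7740 s = 81270.0 Mb
gameplay capture: 47.600 Mbps × 6720 s = 319872.0 Mb
short film: 24.600 Mbps × 1440 s = 35424.0 Mb
feature film: 12.550 Mbps × 10680 s = 134034.0 Mb
Total: 642914.6 Mb = 80364.3 MB.
= 74.85 GiB.

74.8 GiB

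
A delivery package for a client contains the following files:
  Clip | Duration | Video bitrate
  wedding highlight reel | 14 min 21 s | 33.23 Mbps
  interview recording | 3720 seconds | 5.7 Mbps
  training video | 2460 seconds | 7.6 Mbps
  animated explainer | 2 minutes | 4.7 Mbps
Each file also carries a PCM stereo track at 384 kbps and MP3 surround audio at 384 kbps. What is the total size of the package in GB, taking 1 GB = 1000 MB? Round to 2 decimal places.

9.32 GB

Audio total: 384 + 384 = 768 kbps = 0.768 Mbps.
wedding highlight reel: 33.998 Mbps × 861 s = 29272.3 Mb
interview recording: 6.468 Mbps × 3720 s = 24061.0 Mb
training video: 8.368 Mbps × 2460 s = 20585.3 Mb
animated explainer: 5.468 Mbps × 120 s = 656.2 Mb
Total: 74574.7 Mb = 9321.8 MB.
= 9.322 GB.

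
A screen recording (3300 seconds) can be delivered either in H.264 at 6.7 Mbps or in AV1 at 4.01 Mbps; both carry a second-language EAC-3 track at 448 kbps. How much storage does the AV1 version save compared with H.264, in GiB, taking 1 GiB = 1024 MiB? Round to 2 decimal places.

Audio: 448 kbps = 0.448 Mbps.
H.264: 7.148 Mbps × 3300 s = 23588.4 Mb = 2.746 GiB.
AV1: 4.458 Mbps × 3300 s = 14711.4 Mb = 1.713 GiB.
Saving: 2.746 − 1.713 = 1.033 GiB.

1.03 GiB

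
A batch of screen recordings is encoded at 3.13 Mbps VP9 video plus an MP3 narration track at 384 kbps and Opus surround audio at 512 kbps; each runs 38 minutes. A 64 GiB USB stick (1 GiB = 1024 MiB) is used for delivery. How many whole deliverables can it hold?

59

38 min = 2280 s
Audio total: 384 + 512 = 896 kbps = 0.896 Mbps.
Total bitrate: 4.026 Mbps.
Per item: 4.026 Mbps × 2280 s = 9,179 Mb = 1,147 MB.
Capacity: 64 GiB = 549,756 Mb; 59.89 items → 59 complete.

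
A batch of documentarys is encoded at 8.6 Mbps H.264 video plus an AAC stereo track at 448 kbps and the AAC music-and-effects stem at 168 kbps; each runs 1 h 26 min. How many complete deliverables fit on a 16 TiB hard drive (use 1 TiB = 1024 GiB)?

1 h 26 min = 86 min = 5160 s
Audio total: 448 + 168 = 616 kbps = 0.616 Mbps.
Total bitrate: 9.216 Mbps.
Per item: 9.216 Mbps × 5160 s = 47,555 Mb = 5,944 MB.
Capacity: 16 TiB = 140,737,488 Mb; 2959.50 items → 2959 complete.

2959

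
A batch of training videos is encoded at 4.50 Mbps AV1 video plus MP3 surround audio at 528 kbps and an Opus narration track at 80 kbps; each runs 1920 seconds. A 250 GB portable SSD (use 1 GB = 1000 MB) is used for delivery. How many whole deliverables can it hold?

203

Audio total: 528 + 80 = 608 kbps = 0.608 Mbps.
Total bitrate: 5.108 Mbps.
Per item: 5.108 Mbps × 1920 s = 9,807 Mb = 1,226 MB.
Capacity: 250 GB = 2,000,000 Mb; 203.93 items → 203 complete.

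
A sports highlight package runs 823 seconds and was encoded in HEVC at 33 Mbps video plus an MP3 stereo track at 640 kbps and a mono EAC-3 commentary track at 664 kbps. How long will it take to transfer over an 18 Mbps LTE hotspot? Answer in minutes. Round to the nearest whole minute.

Audio total: 640 + 664 = 1304 kbps = 1.304 Mbps.
Total bitrate: 34.304 Mbps.
File: 34.304 Mbps × 823 s = 28232.2 Mb.
At 18 Mbps: 28232.2 / 18 = 1568.5 s ≈ 26.1 minutes.

26 minutes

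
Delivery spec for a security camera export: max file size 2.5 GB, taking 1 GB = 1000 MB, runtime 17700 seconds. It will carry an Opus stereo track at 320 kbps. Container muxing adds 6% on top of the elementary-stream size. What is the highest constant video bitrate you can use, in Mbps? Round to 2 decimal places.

Budget: 2.5 GB = 20000.0 Mb.
Stream payload after overhead: 20000.0 / 1.06 = 18867.9 Mb.
Total bitrate budget: 18867.9 Mb / 17700 s = 1.066 Mbps.
Audio: 320 kbps = 0.320 Mbps.
Video: 1.066 − 0.320 = 0.746 Mbps.

0.75 Mbps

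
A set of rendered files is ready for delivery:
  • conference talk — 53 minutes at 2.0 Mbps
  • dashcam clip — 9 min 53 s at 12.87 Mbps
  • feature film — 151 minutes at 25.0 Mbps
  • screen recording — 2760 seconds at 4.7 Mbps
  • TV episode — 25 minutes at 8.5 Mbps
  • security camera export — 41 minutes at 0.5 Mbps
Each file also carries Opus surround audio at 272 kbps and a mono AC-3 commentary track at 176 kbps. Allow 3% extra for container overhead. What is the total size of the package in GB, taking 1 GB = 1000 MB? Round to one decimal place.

35.6 GB

Audio total: 272 + 176 = 448 kbps = 0.448 Mbps.
conference talk: 2.448 Mbps × 3180 s × 1.03 = 8018.2 Mb
dashcam clip: 13.318 Mbps × 593 s × 1.03 = 8134.5 Mb
feature film: 25.448 Mbps × 9060 s × 1.03 = 237475.6 Mb
screen recording: 5.148 Mbps × 2760 s × 1.03 = 14634.7 Mb
TV episode: 8.948 Mbps × 1500 s × 1.03 = 13824.7 Mb
security camera export: 0.948 Mbps × 2460 s × 1.03 = 2402.0 Mb
Total: 284489.8 Mb = 35561.2 MB.
= 35.56 GB.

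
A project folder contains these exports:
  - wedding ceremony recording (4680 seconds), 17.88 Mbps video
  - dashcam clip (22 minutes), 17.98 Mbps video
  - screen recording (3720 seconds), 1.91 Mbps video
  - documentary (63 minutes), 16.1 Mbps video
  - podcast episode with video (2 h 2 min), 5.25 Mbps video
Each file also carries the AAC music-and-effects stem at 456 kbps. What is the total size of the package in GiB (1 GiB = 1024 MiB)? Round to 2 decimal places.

26.00 GiB

Audio: 456 kbps = 0.456 Mbps.
wedding ceremony recording: 18.336 Mbps × 4680 s = 85812.5 Mb
dashcam clip: 18.436 Mbps × 1320 s = 24335.5 Mb
screen recording: 2.366 Mbps × 3720 s = 8801.5 Mb
documentary: 16.556 Mbps × 3780 s = 62581.7 Mb
podcast episode with video: 5.706 Mbps × 7320 s = 41767.9 Mb
Total: 223299.1 Mb = 27912.4 MB.
= 26.00 GiB.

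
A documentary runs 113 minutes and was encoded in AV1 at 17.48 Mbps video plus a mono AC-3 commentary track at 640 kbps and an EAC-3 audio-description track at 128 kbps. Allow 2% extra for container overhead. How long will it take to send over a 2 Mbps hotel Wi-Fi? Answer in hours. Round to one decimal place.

113 min = 6780 s
Audio total: 640 + 128 = 768 kbps = 0.768 Mbps.
Total bitrate: 18.248 Mbps.
File: 18.248 Mbps × 6780 s = 123721.4 Mb.
With 2% container overhead: ×1.02. → 126195.9 Mb.
At 2 Mbps: 126195.9 / 2 = 63097.9 s ≈ 17.5 hours.

17.5 hours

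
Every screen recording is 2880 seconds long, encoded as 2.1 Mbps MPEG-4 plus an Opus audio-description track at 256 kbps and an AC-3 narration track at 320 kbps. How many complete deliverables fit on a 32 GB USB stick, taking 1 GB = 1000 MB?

Audio total: 256 + 320 = 576 kbps = 0.576 Mbps.
Total bitrate: 2.676 Mbps.
Per item: 2.676 Mbps × 2880 s = 7,707 Mb = 963.4 MB.
Capacity: 32 GB = 256,000 Mb; 33.22 items → 33 complete.

33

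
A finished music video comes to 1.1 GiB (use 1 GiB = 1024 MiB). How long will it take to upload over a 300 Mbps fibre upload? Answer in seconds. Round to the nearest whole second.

31 seconds

File: 1.1 GiB = 9448.9 Mb.
At 300 Mbps: 9448.9 / 300 = 31.5 s ≈ 31.5 seconds.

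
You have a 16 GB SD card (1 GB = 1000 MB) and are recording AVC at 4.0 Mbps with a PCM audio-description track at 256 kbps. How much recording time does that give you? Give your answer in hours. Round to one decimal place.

Audio: 256 kbps = 0.256 Mbps.
Total bitrate: 4.0 + 0.256 = 4.256 Mbps.
Capacity: 16 GB = 128,000 Mb.
Recording time: 128,000 / 4.256 = 30,075 s ≈ 8.35 hours.

8.4 hours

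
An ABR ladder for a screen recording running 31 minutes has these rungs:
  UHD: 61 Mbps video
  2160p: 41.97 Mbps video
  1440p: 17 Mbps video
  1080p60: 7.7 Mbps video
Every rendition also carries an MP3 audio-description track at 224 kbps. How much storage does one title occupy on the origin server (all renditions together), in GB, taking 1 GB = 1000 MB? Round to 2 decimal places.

29.89 GB

31 min = 1860 s
Audio: 224 kbps = 0.224 Mbps.
Sum of rendition bitrates: (61+0.224) + (41.97+0.224) + (17+0.224) + (7.7+0.224) = 128.566 Mbps.
× 1860 s = 239,133 Mb = 29,892 MB = 29.89 GB.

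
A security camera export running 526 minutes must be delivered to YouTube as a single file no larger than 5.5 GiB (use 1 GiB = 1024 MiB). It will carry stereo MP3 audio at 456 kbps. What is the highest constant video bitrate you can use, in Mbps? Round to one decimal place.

1.0 Mbps

Budget: 5.5 GiB = 47244.6 Mb.
526 min = 31560 s
Total bitrate budget: 47244.6 Mb / 31560 s = 1.497 Mbps.
Audio: 456 kbps = 0.456 Mbps.
Video: 1.497 − 0.456 = 1.041 Mbps.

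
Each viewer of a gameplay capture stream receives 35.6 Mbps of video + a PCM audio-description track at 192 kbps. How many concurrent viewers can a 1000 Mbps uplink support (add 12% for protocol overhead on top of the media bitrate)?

Audio: 192 kbps = 0.192 Mbps.
Per-viewer media rate: 35.792 Mbps.
On the wire with 12% overhead: 40.087 Mbps.
1000 Mbps = 1,000 Mbps; 1,000 / 40.087 = 24.95 → 24 viewers.

24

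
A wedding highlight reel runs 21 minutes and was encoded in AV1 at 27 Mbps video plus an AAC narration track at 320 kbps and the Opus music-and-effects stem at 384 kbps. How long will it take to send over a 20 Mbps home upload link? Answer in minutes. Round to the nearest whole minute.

29 minutes

21 min = 1260 s
Audio total: 320 + 384 = 704 kbps = 0.704 Mbps.
Total bitrate: 27.704 Mbps.
File: 27.704 Mbps × 1260 s = 34907.0 Mb.
At 20 Mbps: 34907.0 / 20 = 1745.4 s ≈ 29.1 minutes.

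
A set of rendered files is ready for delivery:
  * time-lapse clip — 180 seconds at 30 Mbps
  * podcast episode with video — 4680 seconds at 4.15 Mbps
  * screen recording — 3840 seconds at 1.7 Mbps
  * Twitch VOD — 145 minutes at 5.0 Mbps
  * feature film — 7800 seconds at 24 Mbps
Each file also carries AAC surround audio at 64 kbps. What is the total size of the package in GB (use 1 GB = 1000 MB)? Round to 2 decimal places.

32.96 GB

Audio: 64 kbps = 0.064 Mbps.
time-lapse clip: 30.064 Mbps × 180 s = 5411.5 Mb
podcast episode with video: 4.214 Mbps × 4680 s = 19721.5 Mb
screen recording: 1.764 Mbps × 3840 s = 6773.8 Mb
Twitch VOD: 5.064 Mbps × 8700 s = 44056.8 Mb
feature film: 24.064 Mbps × 7800 s = 187699.2 Mb
Total: 263662.8 Mb = 32957.8 MB.
= 32.96 GB.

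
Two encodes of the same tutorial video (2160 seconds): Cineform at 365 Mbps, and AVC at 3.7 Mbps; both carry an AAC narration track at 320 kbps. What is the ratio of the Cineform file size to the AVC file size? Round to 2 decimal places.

Audio: 320 kbps = 0.320 Mbps.
Cineform: 365.320 Mbps × 2160 s = 789091.2 Mb = 98.636 GB.
AVC: 4.020 Mbps × 2160 s = 8683.2 Mb = 1.085 GB.
Ratio: 98.636 / 1.085 = 90.876.

90.88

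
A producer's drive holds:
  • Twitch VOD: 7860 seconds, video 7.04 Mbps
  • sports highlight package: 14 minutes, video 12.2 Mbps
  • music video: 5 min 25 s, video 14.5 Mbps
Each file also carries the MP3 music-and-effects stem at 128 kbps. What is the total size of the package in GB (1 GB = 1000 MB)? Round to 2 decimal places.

Audio: 128 kbps = 0.128 Mbps.
Twitch VOD: 7.168 Mbps × 7860 s = 56340.5 Mb
sports highlight package: 12.328 Mbps × 840 s = 10355.5 Mb
music video: 14.628 Mbps × 325 s = 4754.1 Mb
Total: 71450.1 Mb = 8931.3 MB.
= 8.931 GB.

8.93 GB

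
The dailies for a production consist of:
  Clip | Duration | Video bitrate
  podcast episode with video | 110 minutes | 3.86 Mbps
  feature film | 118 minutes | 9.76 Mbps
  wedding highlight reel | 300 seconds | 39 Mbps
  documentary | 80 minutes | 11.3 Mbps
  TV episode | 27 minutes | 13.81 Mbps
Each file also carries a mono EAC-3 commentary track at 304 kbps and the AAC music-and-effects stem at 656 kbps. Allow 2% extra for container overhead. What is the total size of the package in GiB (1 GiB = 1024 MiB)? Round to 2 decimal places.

Audio total: 304 + 656 = 960 kbps = 0.960 Mbps.
podcast episode with video: 4.820 Mbps × 6600 s × 1.02 = 32448.2 Mb
feature film: 10.720 Mbps × 7080 s × 1.02 = 77415.6 Mb
wedding highlight reel: 39.960 Mbps × 300 s × 1.02 = 12227.8 Mb
documentary: 12.260 Mbps × 4800 s × 1.02 = 60025.0 Mb
TV episode: 14.770 Mbps × 1620 s × 1.02 = 24405.9 Mb
Total: 206522.5 Mb = 25815.3 MB.
= 24.04 GiB.

24.04 GiB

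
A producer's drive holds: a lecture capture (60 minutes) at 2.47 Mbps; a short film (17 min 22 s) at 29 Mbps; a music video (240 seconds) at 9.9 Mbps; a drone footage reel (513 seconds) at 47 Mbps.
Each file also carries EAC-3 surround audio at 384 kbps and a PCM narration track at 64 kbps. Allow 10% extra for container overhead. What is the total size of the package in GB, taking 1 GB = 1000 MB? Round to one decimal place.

9.4 GB

Audio total: 384 + 64 = 448 kbps = 0.448 Mbps.
lecture capture: 2.918 Mbps × 3600 s × 1.10 = 11555.3 Mb
short film: 29.448 Mbps × 1042 s × 1.10 = 33753.3 Mb
music video: 10.348 Mbps × 240 s × 1.10 = 2731.9 Mb
drone footage reel: 47.448 Mbps × 513 s × 1.10 = 26774.9 Mb
Total: 74815.4 Mb = 9351.9 MB.
= 9.352 GB.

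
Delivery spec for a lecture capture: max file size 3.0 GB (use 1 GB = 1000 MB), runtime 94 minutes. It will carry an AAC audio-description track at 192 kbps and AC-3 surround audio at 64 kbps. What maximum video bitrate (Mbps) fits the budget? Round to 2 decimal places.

4.00 Mbps

Budget: 3.0 GB = 24000.0 Mb.
94 min = 5640 s
Total bitrate budget: 24000.0 Mb / 5640 s = 4.255 Mbps.
Audio total: 192 + 64 = 256 kbps = 0.256 Mbps.
Video: 4.255 − 0.256 = 3.999 Mbps.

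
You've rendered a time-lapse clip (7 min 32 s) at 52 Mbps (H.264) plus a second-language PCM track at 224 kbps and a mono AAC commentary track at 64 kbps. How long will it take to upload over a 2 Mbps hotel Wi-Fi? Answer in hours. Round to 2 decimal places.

3.28 hours

7 min 32 s = 452 s
Audio total: 224 + 64 = 288 kbps = 0.288 Mbps.
Total bitrate: 52.288 Mbps.
File: 52.288 Mbps × 452 s = 23634.2 Mb.
At 2 Mbps: 23634.2 / 2 = 11817.1 s ≈ 3.28 hours.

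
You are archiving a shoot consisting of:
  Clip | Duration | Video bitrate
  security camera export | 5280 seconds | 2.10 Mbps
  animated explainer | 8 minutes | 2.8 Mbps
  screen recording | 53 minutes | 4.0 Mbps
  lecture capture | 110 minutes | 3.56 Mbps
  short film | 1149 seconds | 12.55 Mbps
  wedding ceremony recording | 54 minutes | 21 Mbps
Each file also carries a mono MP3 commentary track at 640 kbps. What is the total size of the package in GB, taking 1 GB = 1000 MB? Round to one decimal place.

Audio: 640 kbps = 0.640 Mbps.
security camera export: 2.740 Mbps × 5280 s = 14467.2 Mb
animated explainer: 3.440 Mbps × 480 s = 1651.2 Mb
screen recording: 4.640 Mbps × 3180 s = 14755.2 Mb
lecture capture: 4.200 Mbps × 6600 s = 27720.0 Mb
short film: 13.190 Mbps × 1149 s = 15155.3 Mb
wedding ceremony recording: 21.640 Mbps × 3240 s = 70113.6 Mb
Total: 143862.5 Mb = 17982.8 MB.
= 17.98 GB.

18.0 GB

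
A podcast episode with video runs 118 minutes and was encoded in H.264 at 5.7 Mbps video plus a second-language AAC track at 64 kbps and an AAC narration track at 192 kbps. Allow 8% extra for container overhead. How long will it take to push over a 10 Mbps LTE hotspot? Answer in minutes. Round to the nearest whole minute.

118 min = 7080 s
Audio total: 64 + 192 = 256 kbps = 0.256 Mbps.
Total bitrate: 5.956 Mbps.
File: 5.956 Mbps × 7080 s = 42168.5 Mb.
With 8% container overhead: ×1.08. → 45542.0 Mb.
At 10 Mbps: 45542.0 / 10 = 4554.2 s ≈ 75.9 minutes.

76 minutes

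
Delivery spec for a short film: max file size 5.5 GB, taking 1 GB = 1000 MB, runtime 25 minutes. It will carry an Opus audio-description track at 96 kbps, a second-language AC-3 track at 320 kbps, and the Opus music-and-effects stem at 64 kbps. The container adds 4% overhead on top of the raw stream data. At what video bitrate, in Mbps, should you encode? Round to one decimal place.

27.7 Mbps

Budget: 5.5 GB = 44000.0 Mb.
Stream payload after overhead: 44000.0 / 1.04 = 42307.7 Mb.
25 min = 1500 s
Total bitrate budget: 42307.7 Mb / 1500 s = 28.205 Mbps.
Audio total: 96 + 320 + 64 = 480 kbps = 0.480 Mbps.
Video: 28.205 − 0.480 = 27.725 Mbps.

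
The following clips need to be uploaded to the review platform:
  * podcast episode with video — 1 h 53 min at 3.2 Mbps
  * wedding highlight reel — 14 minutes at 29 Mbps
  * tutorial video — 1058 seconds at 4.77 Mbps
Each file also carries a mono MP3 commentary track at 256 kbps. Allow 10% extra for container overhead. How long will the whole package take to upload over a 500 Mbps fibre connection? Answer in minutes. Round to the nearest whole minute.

Audio: 256 kbps = 0.256 Mbps.
podcast episode with video: 3.456 Mbps × 6780 s × 1.10 = 25774.8 Mb
wedding highlight reel: 29.256 Mbps × 840 s × 1.10 = 27032.5 Mb
tutorial video: 5.026 Mbps × 1058 s × 1.10 = 5849.3 Mb
Total: 58656.7 Mb = 7332.1 MB.
At 500 Mbps: 58656.7 / 500 = 117 s ≈ 1.96 minutes.

2 minutes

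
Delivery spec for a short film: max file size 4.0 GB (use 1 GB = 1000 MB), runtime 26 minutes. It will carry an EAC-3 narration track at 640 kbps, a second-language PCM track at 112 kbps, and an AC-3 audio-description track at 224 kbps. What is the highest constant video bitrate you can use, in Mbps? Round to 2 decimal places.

19.54 Mbps

Budget: 4.0 GB = 32000.0 Mb.
26 min = 1560 s
Total bitrate budget: 32000.0 Mb / 1560 s = 20.513 Mbps.
Audio total: 640 + 112 + 224 = 976 kbps = 0.976 Mbps.
Video: 20.513 − 0.976 = 19.537 Mbps.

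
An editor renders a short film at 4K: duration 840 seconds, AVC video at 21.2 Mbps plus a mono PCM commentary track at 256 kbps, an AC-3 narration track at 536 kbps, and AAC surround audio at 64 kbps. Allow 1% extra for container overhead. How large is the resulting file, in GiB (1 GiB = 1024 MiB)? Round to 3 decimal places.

2.178 GiB

Audio total: 256 + 536 + 64 = 856 kbps = 0.856 Mbps.
Total bitrate: 21.2 + 0.856 = 22.056 Mbps.
Stream data: 22.056 Mbps × 840 s = 18527.0 Mb.
With 1% container overhead: ×1.01.
18,712 Mb = 2,339,038,800 bytes ÷ 1,073,741,824 = 2.178 GiB.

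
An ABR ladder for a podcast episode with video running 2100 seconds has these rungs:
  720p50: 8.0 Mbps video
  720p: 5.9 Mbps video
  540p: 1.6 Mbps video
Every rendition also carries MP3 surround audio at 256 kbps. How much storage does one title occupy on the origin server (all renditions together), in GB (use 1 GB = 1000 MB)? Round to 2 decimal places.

Audio: 256 kbps = 0.256 Mbps.
Sum of rendition bitrates: (8.0+0.256) + (5.9+0.256) + (1.6+0.256) = 16.268 Mbps.
× 2100 s = 34,163 Mb = 4,270 MB = 4.270 GB.

4.27 GB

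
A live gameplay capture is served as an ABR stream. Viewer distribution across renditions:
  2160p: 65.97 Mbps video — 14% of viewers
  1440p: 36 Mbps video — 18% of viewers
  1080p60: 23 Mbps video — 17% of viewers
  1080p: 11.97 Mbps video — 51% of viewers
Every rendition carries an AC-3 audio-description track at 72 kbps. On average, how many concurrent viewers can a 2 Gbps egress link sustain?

Audio: 72 kbps = 0.072 Mbps.
Average per-viewer bitrate: 0.14×66.042 + 0.18×36.072 + 0.17×23.072 + 0.51×12.042 = 25.802 Mbps.
2 Gbps = 2,000 Mbps; 2,000 / 25.802 = 77.51 → 77.

77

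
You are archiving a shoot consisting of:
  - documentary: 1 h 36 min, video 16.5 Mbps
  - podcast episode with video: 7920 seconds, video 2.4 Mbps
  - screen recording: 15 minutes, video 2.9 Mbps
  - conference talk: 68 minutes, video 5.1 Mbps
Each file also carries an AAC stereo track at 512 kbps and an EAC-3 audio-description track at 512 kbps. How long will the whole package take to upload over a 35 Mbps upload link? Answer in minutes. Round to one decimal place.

74.6 minutes

Audio total: 512 + 512 = 1024 kbps = 1.024 Mbps.
documentary: 17.524 Mbps × 5760 s = 100938.2 Mb
podcast episode with video: 3.424 Mbps × 7920 s = 27118.1 Mb
screen recording: 3.924 Mbps × 900 s = 3531.6 Mb
conference talk: 6.124 Mbps × 4080 s = 24985.9 Mb
Total: 156573.8 Mb = 19571.7 MB.
At 35 Mbps: 156573.8 / 35 = 4474 s ≈ 74.6 minutes.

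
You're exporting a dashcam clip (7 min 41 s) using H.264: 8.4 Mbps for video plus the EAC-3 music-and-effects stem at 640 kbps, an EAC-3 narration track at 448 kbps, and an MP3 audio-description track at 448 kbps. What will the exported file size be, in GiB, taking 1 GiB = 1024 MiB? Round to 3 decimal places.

7 min 41 s = 461 s
Audio total: 640 + 448 + 448 = 1536 kbps = 1.536 Mbps.
Total bitrate: 8.4 + 1.536 = 9.936 Mbps.
Stream data: 9.936 Mbps × 461 s = 4580.5 Mb.
4,580 Mb = 572,562,000 bytes ÷ 1,073,741,824 = 0.5332 GiB.

0.533 GiB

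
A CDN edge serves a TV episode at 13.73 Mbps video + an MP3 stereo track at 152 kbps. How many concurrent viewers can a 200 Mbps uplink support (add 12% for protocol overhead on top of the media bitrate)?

12

Audio: 152 kbps = 0.152 Mbps.
Per-viewer media rate: 13.882 Mbps.
On the wire with 12% overhead: 15.548 Mbps.
200 Mbps = 200.0 Mbps; 200.0 / 15.548 = 12.86 → 12 viewers.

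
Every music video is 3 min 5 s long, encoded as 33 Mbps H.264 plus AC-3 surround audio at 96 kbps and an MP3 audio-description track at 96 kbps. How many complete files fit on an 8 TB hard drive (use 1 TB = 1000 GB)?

3 min 5 s = 185 s
Audio total: 96 + 96 = 192 kbps = 0.192 Mbps.
Total bitrate: 33.192 Mbps.
Per item: 33.192 Mbps × 185 s = 6,141 Mb = 767.6 MB.
Capacity: 8 TB = 64,000,000 Mb; 10422.57 items → 10422 complete.

10422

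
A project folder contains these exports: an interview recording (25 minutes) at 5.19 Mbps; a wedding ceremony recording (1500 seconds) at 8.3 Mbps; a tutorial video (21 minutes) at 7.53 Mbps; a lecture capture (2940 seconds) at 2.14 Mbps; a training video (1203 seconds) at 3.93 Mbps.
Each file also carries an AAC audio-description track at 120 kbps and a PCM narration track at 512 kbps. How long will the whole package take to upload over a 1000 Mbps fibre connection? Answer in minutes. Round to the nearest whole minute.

Audio total: 120 + 512 = 632 kbps = 0.632 Mbps.
interview recording: 5.822 Mbps × 1500 s = 8733.0 Mb
wedding ceremony recording: 8.932 Mbps × 1500 s = 13398.0 Mb
tutorial video: 8.162 Mbps × 1260 s = 10284.1 Mb
lecture capture: 2.772 Mbps × 2940 s = 8149.7 Mb
training video: 4.562 Mbps × 1203 s = 5488.1 Mb
Total: 46052.9 Mb = 5756.6 MB.
At 1000 Mbps: 46052.9 / 1000 = 46 s ≈ 0.768 minutes.

1 minutes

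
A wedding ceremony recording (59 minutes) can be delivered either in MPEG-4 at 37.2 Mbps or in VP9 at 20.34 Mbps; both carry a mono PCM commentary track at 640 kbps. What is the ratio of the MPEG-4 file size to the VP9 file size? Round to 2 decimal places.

59 min = 3540 s
Audio: 640 kbps = 0.640 Mbps.
MPEG-4: 37.840 Mbps × 3540 s = 133953.6 Mb = 16.744 GB.
VP9: 20.980 Mbps × 3540 s = 74269.2 Mb = 9.284 GB.
Ratio: 16.744 / 9.284 = 1.804.

1.80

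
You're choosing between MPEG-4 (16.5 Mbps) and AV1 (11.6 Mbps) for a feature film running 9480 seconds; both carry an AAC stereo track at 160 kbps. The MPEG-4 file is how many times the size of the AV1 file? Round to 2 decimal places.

Audio: 160 kbps = 0.160 Mbps.
MPEG-4: 16.660 Mbps × 9480 s = 157936.8 Mb = 19.742 GB.
AV1: 11.760 Mbps × 9480 s = 111484.8 Mb = 13.936 GB.
Ratio: 19.742 / 13.936 = 1.417.

1.42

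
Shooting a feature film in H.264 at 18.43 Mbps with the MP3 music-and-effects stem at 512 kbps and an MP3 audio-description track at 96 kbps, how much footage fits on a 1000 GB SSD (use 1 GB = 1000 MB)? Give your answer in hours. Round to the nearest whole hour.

Audio total: 512 + 96 = 608 kbps = 0.608 Mbps.
Total bitrate: 18.43 + 0.608 = 19.038 Mbps.
Capacity: 1000 GB = 8,000,000 Mb.
Recording time: 8,000,000 / 19.038 = 420,212 s ≈ 117 hours.

117 hours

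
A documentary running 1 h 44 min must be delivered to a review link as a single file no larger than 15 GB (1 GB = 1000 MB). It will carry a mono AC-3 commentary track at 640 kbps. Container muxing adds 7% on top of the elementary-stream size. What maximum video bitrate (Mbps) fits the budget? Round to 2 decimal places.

Budget: 15 GB = 120000.0 Mb.
Stream payload after overhead: 120000.0 / 1.07 = 112149.5 Mb.
1 h 44 min = 104 min = 6240 s
Total bitrate budget: 112149.5 Mb / 6240 s = 17.973 Mbps.
Audio: 640 kbps = 0.640 Mbps.
Video: 17.973 − 0.640 = 17.333 Mbps.

17.33 Mbps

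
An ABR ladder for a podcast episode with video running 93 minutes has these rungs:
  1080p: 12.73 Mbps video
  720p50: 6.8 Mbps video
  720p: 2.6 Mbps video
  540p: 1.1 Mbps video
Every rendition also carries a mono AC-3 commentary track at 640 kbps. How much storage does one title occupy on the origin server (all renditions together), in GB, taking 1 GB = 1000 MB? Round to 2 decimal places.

93 min = 5580 s
Audio: 640 kbps = 0.640 Mbps.
Sum of rendition bitrates: (12.73+0.640) + (6.8+0.640) + (2.6+0.640) + (1.1+0.640) = 25.790 Mbps.
× 5580 s = 143,908 Mb = 17,989 MB = 17.99 GB.

17.99 GB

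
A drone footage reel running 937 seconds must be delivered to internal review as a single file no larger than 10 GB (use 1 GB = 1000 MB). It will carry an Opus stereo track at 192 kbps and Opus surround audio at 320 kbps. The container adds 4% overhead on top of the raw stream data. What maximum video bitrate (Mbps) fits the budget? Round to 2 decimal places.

81.58 Mbps

Budget: 10 GB = 80000.0 Mb.
Stream payload after overhead: 80000.0 / 1.04 = 76923.1 Mb.
Total bitrate budget: 76923.1 Mb / 937 s = 82.095 Mbps.
Audio total: 192 + 320 = 512 kbps = 0.512 Mbps.
Video: 82.095 − 0.512 = 81.583 Mbps.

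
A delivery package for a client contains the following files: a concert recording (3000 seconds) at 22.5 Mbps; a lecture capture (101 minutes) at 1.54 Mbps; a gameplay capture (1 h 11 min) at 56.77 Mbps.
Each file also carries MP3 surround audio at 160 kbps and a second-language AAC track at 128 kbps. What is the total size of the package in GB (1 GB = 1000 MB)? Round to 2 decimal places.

Audio total: 160 + 128 = 288 kbps = 0.288 Mbps.
concert recording: 22.788 Mbps × 3000 s = 68364.0 Mb
lecture capture: 1.828 Mbps × 6060 s = 11077.7 Mb
gameplay capture: 57.058 Mbps × 4260 s = 243067.1 Mb
Total: 322508.8 Mb = 40313.6 MB.
= 40.31 GB.

40.31 GB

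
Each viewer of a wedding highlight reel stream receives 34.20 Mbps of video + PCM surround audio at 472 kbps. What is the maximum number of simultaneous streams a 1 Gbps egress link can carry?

28

Audio: 472 kbps = 0.472 Mbps.
Per-viewer media rate: 34.672 Mbps.
1 Gbps = 1,000 Mbps; 1,000 / 34.672 = 28.84 → 28 viewers.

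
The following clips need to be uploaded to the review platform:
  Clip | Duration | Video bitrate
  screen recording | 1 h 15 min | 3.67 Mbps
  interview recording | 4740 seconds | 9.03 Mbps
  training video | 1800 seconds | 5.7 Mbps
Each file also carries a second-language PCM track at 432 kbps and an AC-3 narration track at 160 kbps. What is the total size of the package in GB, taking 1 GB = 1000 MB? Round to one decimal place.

9.5 GB

Audio total: 432 + 160 = 592 kbps = 0.592 Mbps.
screen recording: 4.262 Mbps × 4500 s = 19179.0 Mb
interview recording: 9.622 Mbps × 4740 s = 45608.3 Mb
training video: 6.292 Mbps × 1800 s = 11325.6 Mb
Total: 76112.9 Mb = 9514.1 MB.
= 9.514 GB.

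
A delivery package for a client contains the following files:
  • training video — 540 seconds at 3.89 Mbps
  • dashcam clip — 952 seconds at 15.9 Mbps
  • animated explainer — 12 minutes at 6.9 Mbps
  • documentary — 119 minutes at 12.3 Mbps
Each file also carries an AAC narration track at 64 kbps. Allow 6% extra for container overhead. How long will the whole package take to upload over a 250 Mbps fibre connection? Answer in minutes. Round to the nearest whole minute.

Audio: 64 kbps = 0.064 Mbps.
training video: 3.954 Mbps × 540 s × 1.06 = 2263.3 Mb
dashcam clip: 15.964 Mbps × 952 s × 1.06 = 16109.6 Mb
animated explainer: 6.964 Mbps × 720 s × 1.06 = 5314.9 Mb
documentary: 12.364 Mbps × 7140 s × 1.06 = 93575.7 Mb
Total: 117263.5 Mb = 14657.9 MB.
At 250 Mbps: 117263.5 / 250 = 469 s ≈ 7.82 minutes.

8 minutes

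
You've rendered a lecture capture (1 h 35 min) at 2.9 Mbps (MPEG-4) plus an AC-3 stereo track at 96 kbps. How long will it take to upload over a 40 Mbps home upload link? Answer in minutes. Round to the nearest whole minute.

7 minutes

1 h 35 min = 95 min = 5700 s
Audio: 96 kbps = 0.096 Mbps.
Total bitrate: 2.996 Mbps.
File: 2.996 Mbps × 5700 s = 17077.2 Mb.
At 40 Mbps: 17077.2 / 40 = 426.9 s ≈ 7.12 minutes.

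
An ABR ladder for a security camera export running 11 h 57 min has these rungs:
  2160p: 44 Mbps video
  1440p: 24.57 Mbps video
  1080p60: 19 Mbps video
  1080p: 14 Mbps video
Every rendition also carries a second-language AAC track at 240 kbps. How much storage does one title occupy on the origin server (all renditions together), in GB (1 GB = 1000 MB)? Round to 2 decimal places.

551.36 GB

11 h 57 min = 717 min = 43020 s
Audio: 240 kbps = 0.240 Mbps.
Sum of rendition bitrates: (44+0.240) + (24.57+0.240) + (19+0.240) + (14+0.240) = 102.530 Mbps.
× 43020 s = 4,410,841 Mb = 551,355 MB = 551.4 GB.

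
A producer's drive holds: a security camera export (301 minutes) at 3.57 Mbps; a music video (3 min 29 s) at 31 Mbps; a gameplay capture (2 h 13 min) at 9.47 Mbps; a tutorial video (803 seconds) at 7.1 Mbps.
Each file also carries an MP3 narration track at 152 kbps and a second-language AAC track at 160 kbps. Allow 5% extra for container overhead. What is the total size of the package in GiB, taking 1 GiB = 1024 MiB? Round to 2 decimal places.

Audio total: 152 + 160 = 312 kbps = 0.312 Mbps.
security camera export: 3.882 Mbps × 18060 s × 1.05 = 73614.4 Mb
music video: 31.312 Mbps × 209 s × 1.05 = 6871.4 Mb
gameplay capture: 9.782 Mbps × 7980 s × 1.05 = 81963.4 Mb
tutorial video: 7.412 Mbps × 803 s × 1.05 = 6249.4 Mb
Total: 168698.6 Mb = 21087.3 MB.
= 19.64 GiB.

19.64 GiB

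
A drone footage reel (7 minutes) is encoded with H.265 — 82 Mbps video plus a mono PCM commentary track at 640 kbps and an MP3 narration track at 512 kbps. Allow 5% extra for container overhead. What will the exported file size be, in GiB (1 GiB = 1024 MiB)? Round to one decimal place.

4.3 GiB

7 min = 420 s
Audio total: 640 + 512 = 1152 kbps = 1.152 Mbps.
Total bitrate: 82 + 1.152 = 83.152 Mbps.
Stream data: 83.152 Mbps × 420 s = 34923.8 Mb.
With 5% container overhead: ×1.05.
36,670 Mb = 4,583,754,000 bytes ÷ 1,073,741,824 = 4.269 GiB.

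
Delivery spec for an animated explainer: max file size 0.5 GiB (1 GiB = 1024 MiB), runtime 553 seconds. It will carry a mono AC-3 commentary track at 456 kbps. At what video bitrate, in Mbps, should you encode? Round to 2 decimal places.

Budget: 0.5 GiB = 4295.0 Mb.
Total bitrate budget: 4295.0 Mb / 553 s = 7.767 Mbps.
Audio: 456 kbps = 0.456 Mbps.
Video: 7.767 − 0.456 = 7.311 Mbps.

7.31 Mbps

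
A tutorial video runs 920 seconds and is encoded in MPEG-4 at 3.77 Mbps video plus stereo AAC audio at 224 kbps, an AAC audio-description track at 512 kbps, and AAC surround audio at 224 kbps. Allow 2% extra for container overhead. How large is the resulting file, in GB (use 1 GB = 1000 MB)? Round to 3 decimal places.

Audio total: 224 + 512 + 224 = 960 kbps = 0.960 Mbps.
Total bitrate: 3.77 + 0.960 = 4.730 Mbps.
Stream data: 4.730 Mbps × 920 s = 4351.6 Mb.
With 2% container overhead: ×1.02.
4,439 Mb ÷ 8 = 554.8 MB → 0.5548 GB.

0.555 GB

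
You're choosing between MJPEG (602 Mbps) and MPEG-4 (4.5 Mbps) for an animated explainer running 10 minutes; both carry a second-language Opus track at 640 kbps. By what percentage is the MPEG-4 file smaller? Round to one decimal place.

99.1%

10 min = 600 s
Audio: 640 kbps = 0.640 Mbps.
MJPEG: 602.640 Mbps × 600 s = 361584.0 Mb = 42.094 GiB.
MPEG-4: 5.140 Mbps × 600 s = 3084.0 Mb = 0.359 GiB.
Reduction: (1 − 0.359/42.094) × 100 = 99.15%.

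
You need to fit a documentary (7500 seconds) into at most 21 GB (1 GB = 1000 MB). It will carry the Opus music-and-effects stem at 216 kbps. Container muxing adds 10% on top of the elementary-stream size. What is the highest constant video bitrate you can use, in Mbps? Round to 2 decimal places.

20.15 Mbps

Budget: 21 GB = 168000.0 Mb.
Stream payload after overhead: 168000.0 / 1.10 = 152727.3 Mb.
Total bitrate budget: 152727.3 Mb / 7500 s = 20.364 Mbps.
Audio: 216 kbps = 0.216 Mbps.
Video: 20.364 − 0.216 = 20.148 Mbps.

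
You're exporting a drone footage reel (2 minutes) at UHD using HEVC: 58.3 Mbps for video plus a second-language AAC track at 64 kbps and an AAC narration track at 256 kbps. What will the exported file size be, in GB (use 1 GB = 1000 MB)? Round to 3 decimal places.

2 min = 120 s
Audio total: 64 + 256 = 320 kbps = 0.320 Mbps.
Total bitrate: 58.3 + 0.320 = 58.620 Mbps.
Stream data: 58.620 Mbps × 120 s = 7034.4 Mb.
7,034 Mb ÷ 8 = 879.3 MB → 0.8793 GB.

0.879 GB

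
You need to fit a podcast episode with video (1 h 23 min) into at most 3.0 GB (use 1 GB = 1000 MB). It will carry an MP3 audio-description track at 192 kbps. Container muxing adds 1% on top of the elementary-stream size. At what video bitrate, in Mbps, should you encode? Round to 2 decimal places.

4.58 Mbps

Budget: 3.0 GB = 24000.0 Mb.
Stream payload after overhead: 24000.0 / 1.01 = 23762.4 Mb.
1 h 23 min = 83 min = 4980 s
Total bitrate budget: 23762.4 Mb / 4980 s = 4.772 Mbps.
Audio: 192 kbps = 0.192 Mbps.
Video: 4.772 − 0.192 = 4.580 Mbps.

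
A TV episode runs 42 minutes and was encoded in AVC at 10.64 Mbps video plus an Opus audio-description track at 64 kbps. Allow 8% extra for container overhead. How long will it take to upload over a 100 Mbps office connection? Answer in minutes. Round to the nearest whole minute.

5 minutes

42 min = 2520 s
Audio: 64 kbps = 0.064 Mbps.
Total bitrate: 10.704 Mbps.
File: 10.704 Mbps × 2520 s = 26974.1 Mb.
With 8% container overhead: ×1.08. → 29132.0 Mb.
At 100 Mbps: 29132.0 / 100 = 291.3 s ≈ 4.86 minutes.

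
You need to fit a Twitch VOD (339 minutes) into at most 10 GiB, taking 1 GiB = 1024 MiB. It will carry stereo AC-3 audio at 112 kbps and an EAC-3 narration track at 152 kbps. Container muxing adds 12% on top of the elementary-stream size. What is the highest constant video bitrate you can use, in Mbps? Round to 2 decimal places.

Budget: 10 GiB = 85899.3 Mb.
Stream payload after overhead: 85899.3 / 1.12 = 76695.8 Mb.
339 min = 20340 s
Total bitrate budget: 76695.8 Mb / 20340 s = 3.771 Mbps.
Audio total: 112 + 152 = 264 kbps = 0.264 Mbps.
Video: 3.771 − 0.264 = 3.507 Mbps.

3.51 Mbps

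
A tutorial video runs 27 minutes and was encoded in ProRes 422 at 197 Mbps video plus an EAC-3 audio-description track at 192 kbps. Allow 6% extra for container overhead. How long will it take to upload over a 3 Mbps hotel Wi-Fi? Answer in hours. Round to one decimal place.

27 min = 1620 s
Audio: 192 kbps = 0.192 Mbps.
Total bitrate: 197.192 Mbps.
File: 197.192 Mbps × 1620 s = 319451.0 Mb.
With 6% container overhead: ×1.06. → 338618.1 Mb.
At 3 Mbps: 338618.1 / 3 = 112872.7 s ≈ 31.4 hours.

31.4 hours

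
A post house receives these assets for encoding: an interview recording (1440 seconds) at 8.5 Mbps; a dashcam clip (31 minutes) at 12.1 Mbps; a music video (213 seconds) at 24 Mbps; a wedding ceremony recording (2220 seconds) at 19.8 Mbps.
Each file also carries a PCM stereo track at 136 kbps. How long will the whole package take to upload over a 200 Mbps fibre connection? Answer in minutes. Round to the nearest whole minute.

Audio: 136 kbps = 0.136 Mbps.
interview recording: 8.636 Mbps × 1440 s = 12435.8 Mb
dashcam clip: 12.236 Mbps × 1860 s = 22759.0 Mb
music video: 24.136 Mbps × 213 s = 5141.0 Mb
wedding ceremony recording: 19.936 Mbps × 2220 s = 44257.9 Mb
Total: 84593.7 Mb = 10574.2 MB.
At 200 Mbps: 84593.7 / 200 = 423 s ≈ 7.05 minutes.

7 minutes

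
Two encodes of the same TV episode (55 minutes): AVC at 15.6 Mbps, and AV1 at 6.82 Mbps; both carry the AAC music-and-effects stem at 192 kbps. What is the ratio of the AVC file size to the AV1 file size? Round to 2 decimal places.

55 min = 3300 s
Audio: 192 kbps = 0.192 Mbps.
AVC: 15.792 Mbps × 3300 s = 52113.6 Mb = 6.514 GB.
AV1: 7.012 Mbps × 3300 s = 23139.6 Mb = 2.892 GB.
Ratio: 6.514 / 2.892 = 2.252.

2.25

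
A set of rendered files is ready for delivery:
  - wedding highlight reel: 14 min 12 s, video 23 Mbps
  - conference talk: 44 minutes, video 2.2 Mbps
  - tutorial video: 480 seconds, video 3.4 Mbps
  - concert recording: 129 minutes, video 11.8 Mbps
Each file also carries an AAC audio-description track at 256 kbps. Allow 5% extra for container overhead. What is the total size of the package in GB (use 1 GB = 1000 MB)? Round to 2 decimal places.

15.93 GB

Audio: 256 kbps = 0.256 Mbps.
wedding highlight reel: 23.256 Mbps × 852 s × 1.05 = 20804.8 Mb
conference talk: 2.456 Mbps × 2640 s × 1.05 = 6808.0 Mb
tutorial video: 3.656 Mbps × 480 s × 1.05 = 1842.6 Mb
concert recording: 12.056 Mbps × 7740 s × 1.05 = 97979.1 Mb
Total: 127434.6 Mb = 15929.3 MB.
= 15.93 GB.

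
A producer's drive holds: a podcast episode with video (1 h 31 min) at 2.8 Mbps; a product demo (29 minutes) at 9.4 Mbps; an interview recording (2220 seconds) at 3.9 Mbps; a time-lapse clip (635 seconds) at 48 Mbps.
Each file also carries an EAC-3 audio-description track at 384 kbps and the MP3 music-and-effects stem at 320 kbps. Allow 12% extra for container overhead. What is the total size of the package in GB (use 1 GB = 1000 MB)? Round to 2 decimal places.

10.90 GB

Audio total: 384 + 320 = 704 kbps = 0.704 Mbps.
podcast episode with video: 3.504 Mbps × 5460 s × 1.12 = 21427.7 Mb
product demo: 10.104 Mbps × 1740 s × 1.12 = 19690.7 Mb
interview recording: 4.604 Mbps × 2220 s × 1.12 = 11447.4 Mb
time-lapse clip: 48.704 Mbps × 635 s × 1.12 = 34638.3 Mb
Total: 87204.0 Mb = 10900.5 MB.
= 10.90 GB.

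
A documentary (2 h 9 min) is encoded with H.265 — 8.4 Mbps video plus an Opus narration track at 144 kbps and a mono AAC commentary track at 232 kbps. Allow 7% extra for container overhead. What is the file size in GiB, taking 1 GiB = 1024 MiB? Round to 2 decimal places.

8.46 GiB

2 h 9 min = 129 min = 7740 s
Audio total: 144 + 232 = 376 kbps = 0.376 Mbps.
Total bitrate: 8.4 + 0.376 = 8.776 Mbps.
Stream data: 8.776 Mbps × 7740 s = 67926.2 Mb.
With 7% container overhead: ×1.07.
72,681 Mb = 9,085,134,600 bytes ÷ 1,073,741,824 = 8.461 GiB.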